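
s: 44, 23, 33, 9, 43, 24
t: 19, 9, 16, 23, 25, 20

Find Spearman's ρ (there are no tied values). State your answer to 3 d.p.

Rank s: 6, 2, 4, 1, 5, 3
Rank t: 3, 1, 2, 5, 6, 4
d = rank(s) − rank(t): 3, 1, 2, -4, -1, -1; Σd² = 32
ρ = 1 − 6Σd² / [n(n²−1)] = 1 − 6×32 / (6×35) = 1 − 192/210 ≈ 0.086

0.086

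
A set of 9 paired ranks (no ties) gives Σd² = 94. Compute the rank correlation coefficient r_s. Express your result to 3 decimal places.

0.217

ρ = 1 − 6Σd² / [n(n²−1)] = 1 − 6×94 / (9×80)
  = 1 − 564/720 = 1 − 0.7833 ≈ 0.217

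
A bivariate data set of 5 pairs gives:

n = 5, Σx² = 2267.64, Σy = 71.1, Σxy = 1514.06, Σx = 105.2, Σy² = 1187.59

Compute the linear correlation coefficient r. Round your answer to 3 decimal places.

0.185

r = (nΣxy − ΣxΣy) / √[(nΣx² − (Σx)²)(nΣy² − (Σy)²)]
Numerator: 5×1514.06 − 105.2×71.1 = 90.58
Denominator: √[(11338.2 − 11067.04)(5937.95 − 5055.21)] = √[271.16 × 882.74] = 489.2482
r = 90.58 / 489.2482 ≈ 0.185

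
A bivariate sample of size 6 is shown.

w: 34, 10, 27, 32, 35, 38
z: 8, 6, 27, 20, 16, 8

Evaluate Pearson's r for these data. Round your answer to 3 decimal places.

0.170

n = 6, Σw = 176, Σz = 85, Σw² = 5678, Σz² = 1549, Σwz = 2565
nΣwz − ΣwΣz = 15390 − 14960 = 430
nΣw² − (Σw)² = 34068 − 30976 = 3092; nΣz² − (Σz)² = 9294 − 7225 = 2069
r = 430 / √(3092 × 2069) = 430 / 2529.2979 ≈ 0.170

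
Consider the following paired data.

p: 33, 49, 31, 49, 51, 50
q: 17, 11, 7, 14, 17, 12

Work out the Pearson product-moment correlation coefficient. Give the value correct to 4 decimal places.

n = 6, Σp = 263, Σq = 78, Σp² = 11953, Σq² = 1088, Σpq = 3470
nΣpq − ΣpΣq = 20820 − 20514 = 306
nΣp² − (Σp)² = 71718 − 69169 = 2549; nΣq² − (Σq)² = 6528 − 6084 = 444
r = 306 / √(2549 × 444) = 306 / 1063.8402 ≈ 0.2876

0.2876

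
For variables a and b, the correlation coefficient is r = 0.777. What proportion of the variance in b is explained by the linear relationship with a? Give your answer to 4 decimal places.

0.6037

r² = (0.777)² = 0.6037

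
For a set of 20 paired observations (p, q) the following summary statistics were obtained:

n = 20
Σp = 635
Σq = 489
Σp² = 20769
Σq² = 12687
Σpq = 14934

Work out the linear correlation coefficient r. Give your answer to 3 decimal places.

r = (nΣpq − ΣpΣq) / √[(nΣp² − (Σp)²)(nΣq² − (Σq)²)]
Numerator: 20×14934 − 635×489 = -11835
Denominator: √[(415380 − 403225)(253740 − 239121)] = √[12155 × 14619] = 13330.1892
r = -11835 / 13330.1892 ≈ -0.888

-0.888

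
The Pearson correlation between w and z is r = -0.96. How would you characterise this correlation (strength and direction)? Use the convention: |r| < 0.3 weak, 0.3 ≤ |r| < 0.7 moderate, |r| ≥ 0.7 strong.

r = -0.96 < 0 so the relationship is negative.
|r| = 0.96, which falls in the strong range.

strong negative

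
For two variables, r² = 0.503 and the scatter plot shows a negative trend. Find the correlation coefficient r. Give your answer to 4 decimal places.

|r| = √0.503 = 0.7092
The association is negative, so r = −0.7092.

-0.7092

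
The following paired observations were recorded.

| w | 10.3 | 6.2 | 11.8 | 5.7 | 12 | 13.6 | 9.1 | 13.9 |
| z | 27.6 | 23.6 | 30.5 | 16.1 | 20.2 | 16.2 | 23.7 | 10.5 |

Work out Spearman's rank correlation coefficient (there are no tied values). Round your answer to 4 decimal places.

-0.2619

Rank w: 4, 2, 5, 1, 6, 7, 3, 8
Rank z: 7, 5, 8, 2, 4, 3, 6, 1
d = rank(w) − rank(z): -3, -3, -3, -1, 2, 4, -3, 7; Σd² = 106
ρ = 1 − 6Σd² / [n(n²−1)] = 1 − 6×106 / (8×63) = 1 − 636/504 ≈ -0.2619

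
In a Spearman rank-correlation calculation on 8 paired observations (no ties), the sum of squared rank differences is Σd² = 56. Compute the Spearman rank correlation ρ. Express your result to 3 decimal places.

ρ = 1 − 6Σd² / [n(n²−1)] = 1 − 6×56 / (8×63)
  = 1 − 336/504 = 1 − 0.6667 ≈ 0.333

0.333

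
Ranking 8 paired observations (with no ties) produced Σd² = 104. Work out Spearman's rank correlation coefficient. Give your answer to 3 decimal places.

-0.238

ρ = 1 − 6Σd² / [n(n²−1)] = 1 − 6×104 / (8×63)
  = 1 − 624/504 = 1 − 1.2381 ≈ -0.238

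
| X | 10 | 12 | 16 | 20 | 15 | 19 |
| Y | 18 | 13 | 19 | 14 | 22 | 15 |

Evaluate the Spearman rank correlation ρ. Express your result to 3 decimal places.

-0.143

Rank X: 1, 2, 4, 6, 3, 5
Rank Y: 4, 1, 5, 2, 6, 3
d = rank(X) − rank(Y): -3, 1, -1, 4, -3, 2; Σd² = 40
ρ = 1 − 6Σd² / [n(n²−1)] = 1 − 6×40 / (6×35) = 1 − 240/210 ≈ -0.143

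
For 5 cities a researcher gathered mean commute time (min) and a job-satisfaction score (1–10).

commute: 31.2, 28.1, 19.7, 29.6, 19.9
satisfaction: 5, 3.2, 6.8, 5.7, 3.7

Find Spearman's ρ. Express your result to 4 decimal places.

-0.2000

Rank commute: 5, 3, 1, 4, 2
Rank satisfaction: 3, 1, 5, 4, 2
d = rank(commute) − rank(satisfaction): 2, 2, -4, 0, 0; Σd² = 24
ρ = 1 − 6Σd² / [n(n²−1)] = 1 − 6×24 / (5×24) = 1 − 144/120 ≈ -0.2000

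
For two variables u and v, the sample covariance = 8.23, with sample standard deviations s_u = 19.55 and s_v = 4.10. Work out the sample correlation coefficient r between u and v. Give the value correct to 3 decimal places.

r = Cov(u,v) / (s_u · s_v) = 8.23 / (19.55 × 4.10)
  = 8.23 / 80.1550 ≈ 0.103

0.103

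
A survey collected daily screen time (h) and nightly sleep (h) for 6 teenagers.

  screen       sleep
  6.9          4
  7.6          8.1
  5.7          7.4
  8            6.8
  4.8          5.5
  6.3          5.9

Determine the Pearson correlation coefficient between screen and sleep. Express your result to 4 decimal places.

n = 6, Σx = 39.3, Σy = 37.7, Σx² = 264.59, Σy² = 247.67, Σxy = 249.31
nΣxy − ΣxΣy = 1495.86 − 1481.61 = 14.25
nΣx² − (Σx)² = 1587.54 − 1544.49 = 43.05; nΣy² − (Σy)² = 1486.02 − 1421.29 = 64.73
r = 14.25 / √(43.05 × 64.73) = 14.25 / 52.7885 ≈ 0.2699

0.2699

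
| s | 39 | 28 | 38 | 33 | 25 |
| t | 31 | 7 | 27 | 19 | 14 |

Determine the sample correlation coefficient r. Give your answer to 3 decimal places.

n = 5, Σs = 163, Σt = 98, Σs² = 5463, Σt² = 2296, Σst = 3408
nΣst − ΣsΣt = 17040 − 15974 = 1066
nΣs² − (Σs)² = 27315 − 26569 = 746; nΣt² − (Σt)² = 11480 − 9604 = 1876
r = 1066 / √(746 × 1876) = 1066 / 1183.0030 ≈ 0.901

0.901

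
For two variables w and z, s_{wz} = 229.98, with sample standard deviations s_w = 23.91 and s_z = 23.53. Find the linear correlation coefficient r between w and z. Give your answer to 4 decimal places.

0.4088

r = Cov(w,z) / (s_w · s_z) = 229.98 / (23.91 × 23.53)
  = 229.98 / 562.6023 ≈ 0.4088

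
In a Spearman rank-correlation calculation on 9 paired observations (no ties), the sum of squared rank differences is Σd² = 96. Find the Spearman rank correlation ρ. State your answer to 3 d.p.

0.200

ρ = 1 − 6Σd² / [n(n²−1)] = 1 − 6×96 / (9×80)
  = 1 − 576/720 = 1 − 0.8000 ≈ 0.200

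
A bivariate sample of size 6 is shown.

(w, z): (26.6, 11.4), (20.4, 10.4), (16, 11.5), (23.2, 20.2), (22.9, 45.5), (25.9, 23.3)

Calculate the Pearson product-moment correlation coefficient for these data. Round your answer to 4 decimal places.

0.2366

n = 6, Σw = 135, Σz = 122.3, Σw² = 3113.18, Σz² = 3391.55, Σwz = 2813.46
nΣwz − ΣwΣz = 16880.76 − 16510.5 = 370.26
nΣw² − (Σw)² = 18679.08 − 18225 = 454.08; nΣz² − (Σz)² = 20349.3 − 14957.29 = 5392.01
r = 370.26 / √(454.08 × 5392.01) = 370.26 / 1564.7376 ≈ 0.2366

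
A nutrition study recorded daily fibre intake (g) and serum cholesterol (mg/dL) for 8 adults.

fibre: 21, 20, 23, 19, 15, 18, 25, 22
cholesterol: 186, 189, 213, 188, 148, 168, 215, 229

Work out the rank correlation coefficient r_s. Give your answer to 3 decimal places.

Rank fibre: 5, 4, 7, 3, 1, 2, 8, 6
Rank cholesterol: 3, 5, 6, 4, 1, 2, 7, 8
d = rank(fibre) − rank(cholesterol): 2, -1, 1, -1, 0, 0, 1, -2; Σd² = 12
ρ = 1 − 6Σd² / [n(n²−1)] = 1 − 6×12 / (8×63) = 1 − 72/504 ≈ 0.857

0.857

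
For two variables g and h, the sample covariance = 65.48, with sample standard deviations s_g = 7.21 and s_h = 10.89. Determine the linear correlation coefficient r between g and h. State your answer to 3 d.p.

0.834

r = Cov(g,h) / (s_g · s_h) = 65.48 / (7.21 × 10.89)
  = 65.48 / 78.5169 ≈ 0.834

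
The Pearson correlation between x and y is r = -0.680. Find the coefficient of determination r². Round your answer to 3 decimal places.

r² = (-0.680)² = 0.462

0.462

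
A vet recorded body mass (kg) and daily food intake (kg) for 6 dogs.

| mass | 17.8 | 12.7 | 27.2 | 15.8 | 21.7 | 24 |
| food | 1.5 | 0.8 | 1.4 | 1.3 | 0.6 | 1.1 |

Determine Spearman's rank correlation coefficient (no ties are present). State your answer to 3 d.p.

0.200

Rank mass: 3, 1, 6, 2, 4, 5
Rank food: 6, 2, 5, 4, 1, 3
d = rank(mass) − rank(food): -3, -1, 1, -2, 3, 2; Σd² = 28
ρ = 1 − 6Σd² / [n(n²−1)] = 1 − 6×28 / (6×35) = 1 − 168/210 ≈ 0.200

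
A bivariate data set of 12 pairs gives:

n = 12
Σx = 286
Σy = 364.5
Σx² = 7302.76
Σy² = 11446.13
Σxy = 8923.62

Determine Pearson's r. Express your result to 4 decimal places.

r = (nΣxy − ΣxΣy) / √[(nΣx² − (Σx)²)(nΣy² − (Σy)²)]
Numerator: 12×8923.62 − 286×364.5 = 2836.44
Denominator: √[(87633.12 − 81796)(137353.56 − 132860.25)] = √[5837.12 × 4493.31] = 5121.3269
r = 2836.44 / 5121.3269 ≈ 0.5538

0.5538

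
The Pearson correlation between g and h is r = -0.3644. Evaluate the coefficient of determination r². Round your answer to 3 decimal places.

0.133

r² = (-0.3644)² = 0.133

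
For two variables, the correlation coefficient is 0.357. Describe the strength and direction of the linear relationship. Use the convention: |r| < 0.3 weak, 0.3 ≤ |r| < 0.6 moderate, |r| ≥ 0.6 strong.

r = 0.357 > 0 so the relationship is positive.
|r| = 0.357, which falls in the moderate range.

moderate positive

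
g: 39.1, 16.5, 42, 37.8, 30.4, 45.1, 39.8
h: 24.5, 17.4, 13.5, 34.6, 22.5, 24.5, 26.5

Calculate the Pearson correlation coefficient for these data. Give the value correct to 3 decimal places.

n = 7, Σg = 250.7, Σh = 163.5, Σg² = 9536.11, Σh² = 4091.17, Σgh = 5963.58
nΣgh − ΣgΣh = 41745.06 − 40989.45 = 755.61
nΣg² − (Σg)² = 66752.77 − 62850.49 = 3902.28; nΣh² − (Σh)² = 28638.19 − 26732.25 = 1905.94
r = 755.61 / √(3902.28 × 1905.94) = 755.61 / 2727.1801 ≈ 0.277

0.277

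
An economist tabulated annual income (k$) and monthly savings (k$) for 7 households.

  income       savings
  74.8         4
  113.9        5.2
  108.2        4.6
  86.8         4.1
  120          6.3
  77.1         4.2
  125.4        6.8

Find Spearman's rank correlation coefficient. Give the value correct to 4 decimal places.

Rank income: 1, 5, 4, 3, 6, 2, 7
Rank savings: 1, 5, 4, 2, 6, 3, 7
d = rank(income) − rank(savings): 0, 0, 0, 1, 0, -1, 0; Σd² = 2
ρ = 1 − 6Σd² / [n(n²−1)] = 1 − 6×2 / (7×48) = 1 − 12/336 ≈ 0.9643

0.9643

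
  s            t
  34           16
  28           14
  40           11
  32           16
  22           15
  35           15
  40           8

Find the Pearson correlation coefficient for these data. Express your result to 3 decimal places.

n = 7, Σs = 231, Σt = 95, Σs² = 7873, Σt² = 1343, Σst = 3063
nΣst − ΣsΣt = 21441 − 21945 = -504
nΣs² − (Σs)² = 55111 − 53361 = 1750; nΣt² − (Σt)² = 9401 − 9025 = 376
r = -504 / √(1750 × 376) = -504 / 811.1720 ≈ -0.621

-0.621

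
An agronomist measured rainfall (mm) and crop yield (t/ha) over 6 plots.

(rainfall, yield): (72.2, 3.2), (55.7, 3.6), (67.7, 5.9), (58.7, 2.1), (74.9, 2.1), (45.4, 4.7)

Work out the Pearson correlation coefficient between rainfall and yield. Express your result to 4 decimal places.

n = 6, Σx = 374.6, Σy = 21.6, Σx² = 24015.48, Σy² = 88.92, Σxy = 1324.93
nΣxy − ΣxΣy = 7949.58 − 8091.36 = -141.78
nΣx² − (Σx)² = 144092.88 − 140325.16 = 3767.72; nΣy² − (Σy)² = 533.52 − 466.56 = 66.96
r = -141.78 / √(3767.72 × 66.96) = -141.78 / 502.2813 ≈ -0.2823

-0.2823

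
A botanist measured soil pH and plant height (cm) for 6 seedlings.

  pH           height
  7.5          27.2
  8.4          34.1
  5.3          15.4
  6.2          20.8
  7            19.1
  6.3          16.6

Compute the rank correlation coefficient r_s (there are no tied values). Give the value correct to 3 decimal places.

0.829

Rank pH: 5, 6, 1, 2, 4, 3
Rank height: 5, 6, 1, 4, 3, 2
d = rank(pH) − rank(height): 0, 0, 0, -2, 1, 1; Σd² = 6
ρ = 1 − 6Σd² / [n(n²−1)] = 1 − 6×6 / (6×35) = 1 − 36/210 ≈ 0.829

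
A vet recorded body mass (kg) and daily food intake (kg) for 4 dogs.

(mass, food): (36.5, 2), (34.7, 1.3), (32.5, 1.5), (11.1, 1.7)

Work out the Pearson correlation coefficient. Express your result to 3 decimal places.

-0.077

n = 4, Σx = 114.8, Σy = 6.5, Σx² = 3715.8, Σy² = 10.83, Σxy = 185.73
nΣxy − ΣxΣy = 742.92 − 746.2 = -3.28
nΣx² − (Σx)² = 14863.2 − 13179.04 = 1684.16; nΣy² − (Σy)² = 43.32 − 42.25 = 1.07
r = -3.28 / √(1684.16 × 1.07) = -3.28 / 42.4506 ≈ -0.077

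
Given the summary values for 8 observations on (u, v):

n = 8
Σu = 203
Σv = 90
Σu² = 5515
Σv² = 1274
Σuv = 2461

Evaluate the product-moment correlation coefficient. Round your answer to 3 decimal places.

r = (nΣuv − ΣuΣv) / √[(nΣu² − (Σu)²)(nΣv² − (Σv)²)]
Numerator: 8×2461 − 203×90 = 1418
Denominator: √[(44120 − 41209)(10192 − 8100)] = √[2911 × 2092] = 2467.7544
r = 1418 / 2467.7544 ≈ 0.575

0.575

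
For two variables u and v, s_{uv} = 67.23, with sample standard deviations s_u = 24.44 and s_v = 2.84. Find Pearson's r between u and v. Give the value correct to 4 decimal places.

0.9686

r = Cov(u,v) / (s_u · s_v) = 67.23 / (24.44 × 2.84)
  = 67.23 / 69.4096 ≈ 0.9686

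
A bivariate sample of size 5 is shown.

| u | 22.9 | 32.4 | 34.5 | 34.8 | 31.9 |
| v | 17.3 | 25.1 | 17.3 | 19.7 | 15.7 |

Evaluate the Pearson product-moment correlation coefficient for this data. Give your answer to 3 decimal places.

0.223

n = 5, Σu = 156.5, Σv = 95.1, Σu² = 4993.07, Σv² = 1863.17, Σuv = 2992.65
nΣuv − ΣuΣv = 14963.25 − 14883.15 = 80.1
nΣu² − (Σu)² = 24965.35 − 24492.25 = 473.1; nΣv² − (Σv)² = 9315.85 − 9044.01 = 271.84
r = 80.1 / √(473.1 × 271.84) = 80.1 / 358.6189 ≈ 0.223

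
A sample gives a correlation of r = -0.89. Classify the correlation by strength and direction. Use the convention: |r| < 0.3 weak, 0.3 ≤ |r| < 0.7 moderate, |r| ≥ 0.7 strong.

r = -0.89 < 0 so the relationship is negative.
|r| = 0.89, which falls in the strong range.

strong negative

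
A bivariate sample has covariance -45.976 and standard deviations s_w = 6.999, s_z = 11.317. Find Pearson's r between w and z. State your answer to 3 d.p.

r = Cov(w,z) / (s_w · s_z) = -45.976 / (6.999 × 11.317)
  = -45.976 / 79.2077 ≈ -0.580

-0.580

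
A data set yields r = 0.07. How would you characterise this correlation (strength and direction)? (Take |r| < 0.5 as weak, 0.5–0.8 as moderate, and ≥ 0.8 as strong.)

weak positive

r = 0.07 > 0 so the relationship is positive.
|r| = 0.07, which falls in the weak range.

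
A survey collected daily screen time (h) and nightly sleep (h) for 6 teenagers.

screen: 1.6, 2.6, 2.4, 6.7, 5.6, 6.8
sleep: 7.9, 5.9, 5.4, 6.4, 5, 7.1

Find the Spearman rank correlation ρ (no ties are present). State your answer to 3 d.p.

Rank screen: 1, 3, 2, 5, 4, 6
Rank sleep: 6, 3, 2, 4, 1, 5
d = rank(screen) − rank(sleep): -5, 0, 0, 1, 3, 1; Σd² = 36
ρ = 1 − 6Σd² / [n(n²−1)] = 1 − 6×36 / (6×35) = 1 − 216/210 ≈ -0.029

-0.029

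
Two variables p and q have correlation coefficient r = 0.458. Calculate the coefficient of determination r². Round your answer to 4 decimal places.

0.2098

r² = (0.458)² = 0.2098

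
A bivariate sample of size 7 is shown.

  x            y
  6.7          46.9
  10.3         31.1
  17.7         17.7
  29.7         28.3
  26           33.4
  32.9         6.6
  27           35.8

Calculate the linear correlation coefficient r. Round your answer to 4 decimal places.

n = 7, Σx = 150.3, Σy = 199.8, Σx² = 3833.77, Σy² = 6721.76, Σxy = 3840.5
nΣxy − ΣxΣy = 26883.5 − 30029.94 = -3146.44
nΣx² − (Σx)² = 26836.39 − 22590.09 = 4246.3; nΣy² − (Σy)² = 47052.32 − 39920.04 = 7132.28
r = -3146.44 / √(4246.3 × 7132.28) = -3146.44 / 5503.2536 ≈ -0.5717

-0.5717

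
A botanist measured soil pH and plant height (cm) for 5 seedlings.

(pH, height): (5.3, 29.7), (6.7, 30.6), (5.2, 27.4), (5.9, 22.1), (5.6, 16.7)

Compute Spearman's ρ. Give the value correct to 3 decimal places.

0.200

Rank pH: 2, 5, 1, 4, 3
Rank height: 4, 5, 3, 2, 1
d = rank(pH) − rank(height): -2, 0, -2, 2, 2; Σd² = 16
ρ = 1 − 6Σd² / [n(n²−1)] = 1 − 6×16 / (5×24) = 1 − 96/120 ≈ 0.200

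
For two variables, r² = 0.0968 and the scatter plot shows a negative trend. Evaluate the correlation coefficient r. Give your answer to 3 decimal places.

-0.311

|r| = √0.0968 = 0.311
The association is negative, so r = −0.311.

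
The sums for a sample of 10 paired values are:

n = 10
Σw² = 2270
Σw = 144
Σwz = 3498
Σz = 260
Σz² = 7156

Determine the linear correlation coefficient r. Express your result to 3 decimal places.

r = (nΣwz − ΣwΣz) / √[(nΣw² − (Σw)²)(nΣz² − (Σz)²)]
Numerator: 10×3498 − 144×260 = -2460
Denominator: √[(22700 − 20736)(71560 − 67600)] = √[1964 × 3960] = 2788.8062
r = -2460 / 2788.8062 ≈ -0.882

-0.882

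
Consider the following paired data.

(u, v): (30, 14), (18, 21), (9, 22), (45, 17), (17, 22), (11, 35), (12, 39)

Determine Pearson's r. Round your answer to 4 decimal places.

-0.6429

n = 7, Σu = 142, Σv = 170, Σu² = 3884, Σv² = 4640, Σuv = 2988
nΣuv − ΣuΣv = 20916 − 24140 = -3224
nΣu² − (Σu)² = 27188 − 20164 = 7024; nΣv² − (Σv)² = 32480 − 28900 = 3580
r = -3224 / √(7024 × 3580) = -3224 / 5014.5708 ≈ -0.6429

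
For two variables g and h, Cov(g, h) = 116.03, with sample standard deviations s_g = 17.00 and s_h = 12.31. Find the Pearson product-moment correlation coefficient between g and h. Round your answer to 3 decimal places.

r = Cov(g,h) / (s_g · s_h) = 116.03 / (17.00 × 12.31)
  = 116.03 / 209.2700 ≈ 0.554

0.554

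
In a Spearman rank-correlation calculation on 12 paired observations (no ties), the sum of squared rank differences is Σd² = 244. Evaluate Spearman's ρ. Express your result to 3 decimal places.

0.147

ρ = 1 − 6Σd² / [n(n²−1)] = 1 − 6×244 / (12×143)
  = 1 − 1464/1716 = 1 − 0.8531 ≈ 0.147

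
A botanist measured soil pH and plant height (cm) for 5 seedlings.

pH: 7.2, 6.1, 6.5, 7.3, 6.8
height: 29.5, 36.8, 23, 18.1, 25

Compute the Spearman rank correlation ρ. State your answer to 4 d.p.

Rank pH: 4, 1, 2, 5, 3
Rank height: 4, 5, 2, 1, 3
d = rank(pH) − rank(height): 0, -4, 0, 4, 0; Σd² = 32
ρ = 1 − 6Σd² / [n(n²−1)] = 1 − 6×32 / (5×24) = 1 − 192/120 ≈ -0.6000

-0.6000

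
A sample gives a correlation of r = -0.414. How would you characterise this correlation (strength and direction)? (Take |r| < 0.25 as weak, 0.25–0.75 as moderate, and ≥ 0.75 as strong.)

r = -0.414 < 0 so the relationship is negative.
|r| = 0.414, which falls in the moderate range.

moderate negative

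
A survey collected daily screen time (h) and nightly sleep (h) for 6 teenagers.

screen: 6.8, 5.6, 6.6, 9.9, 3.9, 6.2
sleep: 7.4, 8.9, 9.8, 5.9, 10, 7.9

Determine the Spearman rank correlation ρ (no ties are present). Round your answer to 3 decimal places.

Rank screen: 5, 2, 4, 6, 1, 3
Rank sleep: 2, 4, 5, 1, 6, 3
d = rank(screen) − rank(sleep): 3, -2, -1, 5, -5, 0; Σd² = 64
ρ = 1 − 6Σd² / [n(n²−1)] = 1 − 6×64 / (6×35) = 1 − 384/210 ≈ -0.829

-0.829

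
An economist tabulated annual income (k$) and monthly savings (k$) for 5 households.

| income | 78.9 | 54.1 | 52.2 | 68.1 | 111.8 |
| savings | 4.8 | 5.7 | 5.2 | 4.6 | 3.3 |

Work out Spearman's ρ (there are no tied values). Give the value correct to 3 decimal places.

-0.800

Rank income: 4, 2, 1, 3, 5
Rank savings: 3, 5, 4, 2, 1
d = rank(income) − rank(savings): 1, -3, -3, 1, 4; Σd² = 36
ρ = 1 − 6Σd² / [n(n²−1)] = 1 − 6×36 / (5×24) = 1 − 216/120 ≈ -0.800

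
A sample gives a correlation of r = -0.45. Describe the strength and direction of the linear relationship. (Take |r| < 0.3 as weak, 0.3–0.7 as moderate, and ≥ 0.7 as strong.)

moderate negative

r = -0.45 < 0 so the relationship is negative.
|r| = 0.45, which falls in the moderate range.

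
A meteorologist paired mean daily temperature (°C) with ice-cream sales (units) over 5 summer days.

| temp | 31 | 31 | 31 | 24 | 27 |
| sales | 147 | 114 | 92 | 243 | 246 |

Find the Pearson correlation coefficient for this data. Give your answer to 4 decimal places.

n = 5, Σx = 144, Σy = 842, Σx² = 4188, Σy² = 162634, Σxy = 23417
nΣxy − ΣxΣy = 117085 − 121248 = -4163
nΣx² − (Σx)² = 20940 − 20736 = 204; nΣy² − (Σy)² = 813170 − 708964 = 104206
r = -4163 / √(204 × 104206) = -4163 / 4610.6425 ≈ -0.9029

-0.9029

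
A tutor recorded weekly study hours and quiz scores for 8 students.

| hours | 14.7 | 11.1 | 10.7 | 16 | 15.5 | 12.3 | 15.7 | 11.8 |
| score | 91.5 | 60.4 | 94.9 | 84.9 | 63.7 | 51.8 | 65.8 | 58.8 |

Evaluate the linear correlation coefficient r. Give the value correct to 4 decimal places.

n = 8, Σx = 107.8, Σy = 571.8, Σx² = 1487.06, Σy² = 42762.44, Σxy = 7740.71
nΣxy − ΣxΣy = 61925.68 − 61640.04 = 285.64
nΣx² − (Σx)² = 11896.48 − 11620.84 = 275.64; nΣy² − (Σy)² = 342099.52 − 326955.24 = 15144.28
r = 285.64 / √(275.64 × 15144.28) = 285.64 / 2043.1273 ≈ 0.1398

0.1398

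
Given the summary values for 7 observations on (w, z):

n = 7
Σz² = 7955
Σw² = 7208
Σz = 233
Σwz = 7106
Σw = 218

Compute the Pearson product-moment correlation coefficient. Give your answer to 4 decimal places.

-0.5200

r = (nΣwz − ΣwΣz) / √[(nΣw² − (Σw)²)(nΣz² − (Σz)²)]
Numerator: 7×7106 − 218×233 = -1052
Denominator: √[(50456 − 47524)(55685 − 54289)] = √[2932 × 1396] = 2023.1342
r = -1052 / 2023.1342 ≈ -0.5200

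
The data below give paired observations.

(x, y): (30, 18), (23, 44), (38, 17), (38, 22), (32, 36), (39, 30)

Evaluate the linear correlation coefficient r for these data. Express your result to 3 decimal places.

n = 6, Σx = 200, Σy = 167, Σx² = 6862, Σy² = 5229, Σxy = 5356
nΣxy − ΣxΣy = 32136 − 33400 = -1264
nΣx² − (Σx)² = 41172 − 40000 = 1172; nΣy² − (Σy)² = 31374 − 27889 = 3485
r = -1264 / √(1172 × 3485) = -1264 / 2020.9948 ≈ -0.625

-0.625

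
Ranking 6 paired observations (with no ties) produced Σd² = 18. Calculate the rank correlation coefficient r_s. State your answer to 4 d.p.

ρ = 1 − 6Σd² / [n(n²−1)] = 1 − 6×18 / (6×35)
  = 1 − 108/210 = 1 − 0.51429 ≈ 0.4857

0.4857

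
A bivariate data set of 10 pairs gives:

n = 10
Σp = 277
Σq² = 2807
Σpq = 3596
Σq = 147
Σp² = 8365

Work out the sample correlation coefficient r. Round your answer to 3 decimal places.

r = (nΣpq − ΣpΣq) / √[(nΣp² − (Σp)²)(nΣq² − (Σq)²)]
Numerator: 10×3596 − 277×147 = -4759
Denominator: √[(83650 − 76729)(28070 − 21609)] = √[6921 × 6461] = 6687.0458
r = -4759 / 6687.0458 ≈ -0.712

-0.712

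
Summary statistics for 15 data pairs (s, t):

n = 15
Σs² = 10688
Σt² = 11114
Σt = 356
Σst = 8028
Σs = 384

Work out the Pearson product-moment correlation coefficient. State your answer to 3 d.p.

-0.718

r = (nΣst − ΣsΣt) / √[(nΣs² − (Σs)²)(nΣt² − (Σt)²)]
Numerator: 15×8028 − 384×356 = -16284
Denominator: √[(160320 − 147456)(166710 − 126736)] = √[12864 × 39974] = 22676.5415
r = -16284 / 22676.5415 ≈ -0.718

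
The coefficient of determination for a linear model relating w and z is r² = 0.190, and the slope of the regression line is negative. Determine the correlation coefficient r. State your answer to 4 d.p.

-0.4359

|r| = √0.190 = 0.4359
The association is negative, so r = −0.4359.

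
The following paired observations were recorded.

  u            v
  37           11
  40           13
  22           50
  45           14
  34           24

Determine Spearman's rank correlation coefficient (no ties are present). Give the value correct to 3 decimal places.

-0.600

Rank u: 3, 4, 1, 5, 2
Rank v: 1, 2, 5, 3, 4
d = rank(u) − rank(v): 2, 2, -4, 2, -2; Σd² = 32
ρ = 1 − 6Σd² / [n(n²−1)] = 1 − 6×32 / (5×24) = 1 − 192/120 ≈ -0.600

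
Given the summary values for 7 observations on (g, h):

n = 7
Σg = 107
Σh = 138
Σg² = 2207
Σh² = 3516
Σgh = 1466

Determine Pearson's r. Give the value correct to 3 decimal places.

-0.954

r = (nΣgh − ΣgΣh) / √[(nΣg² − (Σg)²)(nΣh² − (Σh)²)]
Numerator: 7×1466 − 107×138 = -4504
Denominator: √[(15449 − 11449)(24612 − 19044)] = √[4000 × 5568] = 4719.3220
r = -4504 / 4719.3220 ≈ -0.954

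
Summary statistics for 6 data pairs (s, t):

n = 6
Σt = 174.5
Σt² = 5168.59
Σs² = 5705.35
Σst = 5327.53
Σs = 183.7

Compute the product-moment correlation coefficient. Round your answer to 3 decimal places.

r = (nΣst − ΣsΣt) / √[(nΣs² − (Σs)²)(nΣt² − (Σt)²)]
Numerator: 6×5327.53 − 183.7×174.5 = -90.47
Denominator: √[(34232.1 − 33745.69)(31011.54 − 30450.25)] = √[486.41 × 561.29] = 522.5104
r = -90.47 / 522.5104 ≈ -0.173

-0.173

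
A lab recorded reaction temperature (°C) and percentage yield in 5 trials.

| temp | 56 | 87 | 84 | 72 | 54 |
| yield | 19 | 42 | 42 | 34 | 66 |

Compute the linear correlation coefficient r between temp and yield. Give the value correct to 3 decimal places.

-0.071

n = 5, Σx = 353, Σy = 203, Σx² = 25861, Σy² = 9401, Σxy = 14258
nΣxy − ΣxΣy = 71290 − 71659 = -369
nΣx² − (Σx)² = 129305 − 124609 = 4696; nΣy² − (Σy)² = 47005 − 41209 = 5796
r = -369 / √(4696 × 5796) = -369 / 5217.0888 ≈ -0.071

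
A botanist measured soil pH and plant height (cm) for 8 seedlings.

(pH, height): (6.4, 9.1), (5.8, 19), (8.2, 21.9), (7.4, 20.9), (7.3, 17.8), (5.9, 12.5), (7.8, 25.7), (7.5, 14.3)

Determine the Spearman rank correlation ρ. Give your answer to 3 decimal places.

0.619

Rank pH: 3, 1, 8, 5, 4, 2, 7, 6
Rank height: 1, 5, 7, 6, 4, 2, 8, 3
d = rank(pH) − rank(height): 2, -4, 1, -1, 0, 0, -1, 3; Σd² = 32
ρ = 1 − 6Σd² / [n(n²−1)] = 1 − 6×32 / (8×63) = 1 − 192/504 ≈ 0.619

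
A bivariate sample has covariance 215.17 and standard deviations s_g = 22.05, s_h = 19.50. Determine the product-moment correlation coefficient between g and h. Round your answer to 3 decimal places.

0.500

r = Cov(g,h) / (s_g · s_h) = 215.17 / (22.05 × 19.50)
  = 215.17 / 429.9750 ≈ 0.500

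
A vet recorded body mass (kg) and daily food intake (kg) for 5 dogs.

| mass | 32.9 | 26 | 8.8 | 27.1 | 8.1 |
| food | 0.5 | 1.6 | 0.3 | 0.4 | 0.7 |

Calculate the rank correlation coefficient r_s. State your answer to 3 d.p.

Rank mass: 5, 3, 2, 4, 1
Rank food: 3, 5, 1, 2, 4
d = rank(mass) − rank(food): 2, -2, 1, 2, -3; Σd² = 22
ρ = 1 − 6Σd² / [n(n²−1)] = 1 − 6×22 / (5×24) = 1 − 132/120 ≈ -0.100

-0.100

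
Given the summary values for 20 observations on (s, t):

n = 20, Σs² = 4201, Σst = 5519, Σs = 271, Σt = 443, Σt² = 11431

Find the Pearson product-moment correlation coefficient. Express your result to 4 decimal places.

-0.5227

r = (nΣst − ΣsΣt) / √[(nΣs² − (Σs)²)(nΣt² − (Σt)²)]
Numerator: 20×5519 − 271×443 = -9673
Denominator: √[(84020 − 73441)(228620 − 196249)] = √[10579 × 32371] = 18505.4805
r = -9673 / 18505.4805 ≈ -0.5227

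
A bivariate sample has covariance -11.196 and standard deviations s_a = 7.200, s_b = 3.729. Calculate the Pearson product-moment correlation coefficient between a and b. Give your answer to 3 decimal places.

r = Cov(a,b) / (s_a · s_b) = -11.196 / (7.200 × 3.729)
  = -11.196 / 26.8488 ≈ -0.417

-0.417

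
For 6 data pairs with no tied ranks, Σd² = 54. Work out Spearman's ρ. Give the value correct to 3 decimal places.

-0.543

ρ = 1 − 6Σd² / [n(n²−1)] = 1 − 6×54 / (6×35)
  = 1 − 324/210 = 1 − 1.5429 ≈ -0.543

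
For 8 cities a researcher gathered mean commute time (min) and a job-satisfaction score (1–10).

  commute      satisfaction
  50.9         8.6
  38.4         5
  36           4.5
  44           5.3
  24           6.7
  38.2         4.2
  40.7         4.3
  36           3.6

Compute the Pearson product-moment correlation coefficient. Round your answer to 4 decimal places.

n = 8, Σx = 308.2, Σy = 42.2, Σx² = 12285.1, Σy² = 241.28, Σxy = 1650.79
nΣxy − ΣxΣy = 13206.32 − 13006.04 = 200.28
nΣx² − (Σx)² = 98280.8 − 94987.24 = 3293.56; nΣy² − (Σy)² = 1930.24 − 1780.84 = 149.4
r = 200.28 / √(3293.56 × 149.4) = 200.28 / 701.4684 ≈ 0.2855

0.2855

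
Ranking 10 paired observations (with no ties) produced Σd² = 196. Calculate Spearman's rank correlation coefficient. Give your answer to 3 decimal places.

-0.188

ρ = 1 − 6Σd² / [n(n²−1)] = 1 − 6×196 / (10×99)
  = 1 − 1176/990 = 1 − 1.1879 ≈ -0.188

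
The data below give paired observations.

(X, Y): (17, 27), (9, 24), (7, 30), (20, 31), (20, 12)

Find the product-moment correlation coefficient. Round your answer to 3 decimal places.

-0.345

n = 5, ΣX = 73, ΣY = 124, ΣX² = 1219, ΣY² = 3310, ΣXY = 1745
nΣXY − ΣXΣY = 8725 − 9052 = -327
nΣX² − (ΣX)² = 6095 − 5329 = 766; nΣY² − (ΣY)² = 16550 − 15376 = 1174
r = -327 / √(766 × 1174) = -327 / 948.3059 ≈ -0.345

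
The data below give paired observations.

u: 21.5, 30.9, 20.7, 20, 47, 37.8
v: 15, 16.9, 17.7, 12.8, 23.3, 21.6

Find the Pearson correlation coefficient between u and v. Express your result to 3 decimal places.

n = 6, Σu = 177.9, Σv = 107.3, Σu² = 5883.39, Σv² = 1997.19, Σuv = 3378.68
nΣuv − ΣuΣv = 20272.08 − 19088.67 = 1183.41
nΣu² − (Σu)² = 35300.34 − 31648.41 = 3651.93; nΣv² − (Σv)² = 11983.14 − 11513.29 = 469.85
r = 1183.41 / √(3651.93 × 469.85) = 1183.41 / 1309.9081 ≈ 0.903

0.903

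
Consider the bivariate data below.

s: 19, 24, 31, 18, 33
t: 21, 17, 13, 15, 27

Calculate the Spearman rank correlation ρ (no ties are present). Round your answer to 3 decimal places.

0.300

Rank s: 2, 3, 4, 1, 5
Rank t: 4, 3, 1, 2, 5
d = rank(s) − rank(t): -2, 0, 3, -1, 0; Σd² = 14
ρ = 1 − 6Σd² / [n(n²−1)] = 1 − 6×14 / (5×24) = 1 − 84/120 ≈ 0.300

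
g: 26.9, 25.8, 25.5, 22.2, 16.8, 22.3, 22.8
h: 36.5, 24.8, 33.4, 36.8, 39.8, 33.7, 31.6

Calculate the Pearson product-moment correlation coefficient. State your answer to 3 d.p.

-0.562

n = 7, Σg = 162.3, Σh = 236.6, Σg² = 3831.71, Σh² = 8135.38, Σgh = 5430.98
nΣgh − ΣgΣh = 38016.86 − 38400.18 = -383.32
nΣg² − (Σg)² = 26821.97 − 26341.29 = 480.68; nΣh² − (Σh)² = 56947.66 − 55979.56 = 968.1
r = -383.32 / √(480.68 × 968.1) = -383.32 / 682.1630 ≈ -0.562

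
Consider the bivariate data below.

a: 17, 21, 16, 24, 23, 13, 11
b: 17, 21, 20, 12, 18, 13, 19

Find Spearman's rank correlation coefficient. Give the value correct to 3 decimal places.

Rank a: 4, 5, 3, 7, 6, 2, 1
Rank b: 3, 7, 6, 1, 4, 2, 5
d = rank(a) − rank(b): 1, -2, -3, 6, 2, 0, -4; Σd² = 70
ρ = 1 − 6Σd² / [n(n²−1)] = 1 − 6×70 / (7×48) = 1 − 420/336 ≈ -0.250

-0.250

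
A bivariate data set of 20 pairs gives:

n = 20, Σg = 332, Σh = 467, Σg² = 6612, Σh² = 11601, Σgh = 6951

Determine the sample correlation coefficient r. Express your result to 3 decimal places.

r = (nΣgh − ΣgΣh) / √[(nΣg² − (Σg)²)(nΣh² − (Σh)²)]
Numerator: 20×6951 − 332×467 = -16024
Denominator: √[(132240 − 110224)(232020 − 218089)] = √[22016 × 13931] = 17512.9922
r = -16024 / 17512.9922 ≈ -0.915

-0.915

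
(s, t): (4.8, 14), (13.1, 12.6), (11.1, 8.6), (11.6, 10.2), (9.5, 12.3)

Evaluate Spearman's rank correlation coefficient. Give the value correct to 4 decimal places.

-0.3000

Rank s: 1, 5, 3, 4, 2
Rank t: 5, 4, 1, 2, 3
d = rank(s) − rank(t): -4, 1, 2, 2, -1; Σd² = 26
ρ = 1 − 6Σd² / [n(n²−1)] = 1 − 6×26 / (5×24) = 1 − 156/120 ≈ -0.3000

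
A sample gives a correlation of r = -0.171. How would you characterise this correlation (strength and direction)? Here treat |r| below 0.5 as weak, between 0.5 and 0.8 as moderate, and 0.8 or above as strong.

weak negative

r = -0.171 < 0 so the relationship is negative.
|r| = 0.171, which falls in the weak range.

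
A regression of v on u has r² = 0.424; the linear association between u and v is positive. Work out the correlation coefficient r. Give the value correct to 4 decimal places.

|r| = √0.424 = 0.6512
The association is positive, so r = 0.6512.

0.6512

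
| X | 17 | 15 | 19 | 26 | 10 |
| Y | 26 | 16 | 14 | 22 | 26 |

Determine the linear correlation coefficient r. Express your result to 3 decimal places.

n = 5, ΣX = 87, ΣY = 104, ΣX² = 1651, ΣY² = 2288, ΣXY = 1780
nΣXY − ΣXΣY = 8900 − 9048 = -148
nΣX² − (ΣX)² = 8255 − 7569 = 686; nΣY² − (ΣY)² = 11440 − 10816 = 624
r = -148 / √(686 × 624) = -148 / 654.2660 ≈ -0.226

-0.226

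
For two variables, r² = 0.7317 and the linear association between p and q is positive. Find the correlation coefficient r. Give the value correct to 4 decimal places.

0.8554

|r| = √0.7317 = 0.8554
The association is positive, so r = 0.8554.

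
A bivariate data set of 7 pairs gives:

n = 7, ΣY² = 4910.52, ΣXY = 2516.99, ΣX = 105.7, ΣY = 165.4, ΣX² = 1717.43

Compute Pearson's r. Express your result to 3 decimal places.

r = (nΣXY − ΣXΣY) / √[(nΣX² − (ΣX)²)(nΣY² − (ΣY)²)]
Numerator: 7×2516.99 − 105.7×165.4 = 136.15
Denominator: √[(12022.01 − 11172.49)(34373.64 − 27357.16)] = √[849.52 × 7016.48] = 2441.4422
r = 136.15 / 2441.4422 ≈ 0.056

0.056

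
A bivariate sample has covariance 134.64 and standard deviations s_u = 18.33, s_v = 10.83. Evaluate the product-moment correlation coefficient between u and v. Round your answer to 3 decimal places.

0.678

r = Cov(u,v) / (s_u · s_v) = 134.64 / (18.33 × 10.83)
  = 134.64 / 198.5139 ≈ 0.678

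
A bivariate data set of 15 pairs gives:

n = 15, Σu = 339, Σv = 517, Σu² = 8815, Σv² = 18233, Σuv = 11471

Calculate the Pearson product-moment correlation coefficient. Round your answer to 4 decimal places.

r = (nΣuv − ΣuΣv) / √[(nΣu² − (Σu)²)(nΣv² − (Σv)²)]
Numerator: 15×11471 − 339×517 = -3198
Denominator: √[(132225 − 114921)(273495 − 267289)] = √[17304 × 6206] = 10362.8483
r = -3198 / 10362.8483 ≈ -0.3086

-0.3086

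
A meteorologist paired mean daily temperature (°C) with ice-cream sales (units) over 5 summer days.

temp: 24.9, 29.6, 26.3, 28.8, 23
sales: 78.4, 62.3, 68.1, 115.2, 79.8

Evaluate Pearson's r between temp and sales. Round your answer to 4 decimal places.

0.1410

n = 5, Σx = 132.6, Σy = 403.8, Σx² = 3546.3, Σy² = 34304.54, Σxy = 10740.43
nΣxy − ΣxΣy = 53702.15 − 53543.88 = 158.27
nΣx² − (Σx)² = 17731.5 − 17582.76 = 148.74; nΣy² − (Σy)² = 171522.7 − 163054.44 = 8468.26
r = 158.27 / √(148.74 × 8468.26) = 158.27 / 1122.3052 ≈ 0.1410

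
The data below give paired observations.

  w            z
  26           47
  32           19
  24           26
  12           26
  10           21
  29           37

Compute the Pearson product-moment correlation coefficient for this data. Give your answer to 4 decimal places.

n = 6, Σw = 133, Σz = 176, Σw² = 3361, Σz² = 5732, Σwz = 4049
nΣwz − ΣwΣz = 24294 − 23408 = 886
nΣw² − (Σw)² = 20166 − 17689 = 2477; nΣz² − (Σz)² = 34392 − 30976 = 3416
r = 886 / √(2477 × 3416) = 886 / 2908.8541 ≈ 0.3046

0.3046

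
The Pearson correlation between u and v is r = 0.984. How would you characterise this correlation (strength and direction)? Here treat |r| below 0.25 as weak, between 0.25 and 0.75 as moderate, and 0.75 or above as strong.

r = 0.984 > 0 so the relationship is positive.
|r| = 0.984, which falls in the strong range.

strong positive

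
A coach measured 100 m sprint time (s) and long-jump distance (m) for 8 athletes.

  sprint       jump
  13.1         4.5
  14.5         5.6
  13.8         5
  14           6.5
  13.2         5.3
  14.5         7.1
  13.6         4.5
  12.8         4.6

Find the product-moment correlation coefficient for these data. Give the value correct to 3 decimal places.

n = 8, Σx = 109.5, Σy = 43.1, Σx² = 1501.59, Σy² = 238.77, Σxy = 593.14
nΣxy − ΣxΣy = 4745.12 − 4719.45 = 25.67
nΣx² − (Σx)² = 12012.72 − 11990.25 = 22.47; nΣy² − (Σy)² = 1910.16 − 1857.61 = 52.55
r = 25.67 / √(22.47 × 52.55) = 25.67 / 34.3627 ≈ 0.747

0.747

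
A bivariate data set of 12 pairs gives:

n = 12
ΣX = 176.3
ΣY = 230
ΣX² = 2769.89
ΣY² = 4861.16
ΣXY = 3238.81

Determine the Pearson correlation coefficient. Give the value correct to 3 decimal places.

r = (nΣXY − ΣXΣY) / √[(nΣX² − (ΣX)²)(nΣY² − (ΣY)²)]
Numerator: 12×3238.81 − 176.3×230 = -1683.28
Denominator: √[(33238.68 − 31081.69)(58333.92 − 52900)] = √[2156.99 × 5433.92] = 3423.5816
r = -1683.28 / 3423.5816 ≈ -0.492

-0.492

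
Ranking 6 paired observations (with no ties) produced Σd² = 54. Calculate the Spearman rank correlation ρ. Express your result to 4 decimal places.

ρ = 1 − 6Σd² / [n(n²−1)] = 1 − 6×54 / (6×35)
  = 1 − 324/210 = 1 − 1.54286 ≈ -0.5429

-0.5429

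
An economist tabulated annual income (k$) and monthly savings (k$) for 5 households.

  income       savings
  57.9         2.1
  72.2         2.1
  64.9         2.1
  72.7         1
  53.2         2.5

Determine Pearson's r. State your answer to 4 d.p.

n = 5, Σx = 320.9, Σy = 9.8, Σx² = 20892.79, Σy² = 20.48, Σxy = 615.2
nΣxy − ΣxΣy = 3076 − 3144.82 = -68.82
nΣx² − (Σx)² = 104463.95 − 102976.81 = 1487.14; nΣy² − (Σy)² = 102.4 − 96.04 = 6.36
r = -68.82 / √(1487.14 × 6.36) = -68.82 / 97.2533 ≈ -0.7076

-0.7076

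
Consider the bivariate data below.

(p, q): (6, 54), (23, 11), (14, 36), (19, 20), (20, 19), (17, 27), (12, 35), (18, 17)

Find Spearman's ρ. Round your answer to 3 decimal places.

-0.905

Rank p: 1, 8, 3, 6, 7, 4, 2, 5
Rank q: 8, 1, 7, 4, 3, 5, 6, 2
d = rank(p) − rank(q): -7, 7, -4, 2, 4, -1, -4, 3; Σd² = 160
ρ = 1 − 6Σd² / [n(n²−1)] = 1 − 6×160 / (8×63) = 1 − 960/504 ≈ -0.905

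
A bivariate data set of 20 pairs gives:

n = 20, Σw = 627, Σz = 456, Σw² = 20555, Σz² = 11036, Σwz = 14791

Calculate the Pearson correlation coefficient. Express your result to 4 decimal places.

r = (nΣwz − ΣwΣz) / √[(nΣw² − (Σw)²)(nΣz² − (Σz)²)]
Numerator: 20×14791 − 627×456 = 9908
Denominator: √[(411100 − 393129)(220720 − 207936)] = √[17971 × 12784] = 15157.2182
r = 9908 / 15157.2182 ≈ 0.6537

0.6537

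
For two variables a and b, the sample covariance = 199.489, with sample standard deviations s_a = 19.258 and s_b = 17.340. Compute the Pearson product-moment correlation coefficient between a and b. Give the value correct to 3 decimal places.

0.597

r = Cov(a,b) / (s_a · s_b) = 199.489 / (19.258 × 17.340)
  = 199.489 / 333.9337 ≈ 0.597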